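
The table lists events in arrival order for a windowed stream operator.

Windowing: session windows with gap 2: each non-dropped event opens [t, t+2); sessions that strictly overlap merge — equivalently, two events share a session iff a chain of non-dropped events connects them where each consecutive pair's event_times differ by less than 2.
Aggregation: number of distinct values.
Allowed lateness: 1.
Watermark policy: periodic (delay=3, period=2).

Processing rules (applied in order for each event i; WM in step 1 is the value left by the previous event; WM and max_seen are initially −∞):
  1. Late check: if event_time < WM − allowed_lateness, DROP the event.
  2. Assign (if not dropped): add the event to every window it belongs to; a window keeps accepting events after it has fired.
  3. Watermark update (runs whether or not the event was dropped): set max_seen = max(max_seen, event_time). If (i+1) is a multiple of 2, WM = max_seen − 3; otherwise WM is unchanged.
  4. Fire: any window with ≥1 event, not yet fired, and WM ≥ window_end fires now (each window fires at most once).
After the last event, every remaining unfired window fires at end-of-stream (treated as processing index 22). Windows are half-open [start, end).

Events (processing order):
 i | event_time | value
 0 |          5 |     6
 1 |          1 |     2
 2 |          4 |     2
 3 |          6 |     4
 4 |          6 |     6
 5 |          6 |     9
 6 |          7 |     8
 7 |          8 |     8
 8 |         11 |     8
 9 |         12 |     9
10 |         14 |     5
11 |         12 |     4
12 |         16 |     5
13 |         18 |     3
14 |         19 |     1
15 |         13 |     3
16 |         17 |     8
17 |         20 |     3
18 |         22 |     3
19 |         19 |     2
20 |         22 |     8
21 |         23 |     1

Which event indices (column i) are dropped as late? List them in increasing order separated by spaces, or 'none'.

15

i=0 t=5 v=6: → [5,7); WM=−∞
i=1 t=1 v=2: → [1,3); WM=2
i=2 t=4 v=2: → [4,7); WM=2
i=3 t=6 v=4: → [4,8); WM=3
i=4 t=6 v=6: → [4,8); WM=3
i=5 t=6 v=9: → [4,8); WM=3
i=6 t=7 v=8: → [4,9); WM=3
i=7 t=8 v=8: → [4,10); WM=5
i=8 t=11 v=8: → [11,13); WM=5
i=9 t=12 v=9: → [11,14); WM=9
i=10 t=14 v=5: → [14,16); WM=9
i=11 t=12 v=4: → [11,14); WM=11
i=12 t=16 v=5: → [16,18); WM=11
i=13 t=18 v=3: → [18,20); WM=15
i=14 t=19 v=1: → [18,21); WM=15
i=15 t=13 v=3: DROP (t<15-1); WM=16
i=16 t=17 v=8: → [16,21); WM=16
i=17 t=20 v=3: → [16,22); WM=17
i=18 t=22 v=3: → [22,24); WM=17
i=19 t=19 v=2: → [16,22); WM=19
i=20 t=22 v=8: → [22,24); WM=19
i=21 t=23 v=1: → [22,25); WM=20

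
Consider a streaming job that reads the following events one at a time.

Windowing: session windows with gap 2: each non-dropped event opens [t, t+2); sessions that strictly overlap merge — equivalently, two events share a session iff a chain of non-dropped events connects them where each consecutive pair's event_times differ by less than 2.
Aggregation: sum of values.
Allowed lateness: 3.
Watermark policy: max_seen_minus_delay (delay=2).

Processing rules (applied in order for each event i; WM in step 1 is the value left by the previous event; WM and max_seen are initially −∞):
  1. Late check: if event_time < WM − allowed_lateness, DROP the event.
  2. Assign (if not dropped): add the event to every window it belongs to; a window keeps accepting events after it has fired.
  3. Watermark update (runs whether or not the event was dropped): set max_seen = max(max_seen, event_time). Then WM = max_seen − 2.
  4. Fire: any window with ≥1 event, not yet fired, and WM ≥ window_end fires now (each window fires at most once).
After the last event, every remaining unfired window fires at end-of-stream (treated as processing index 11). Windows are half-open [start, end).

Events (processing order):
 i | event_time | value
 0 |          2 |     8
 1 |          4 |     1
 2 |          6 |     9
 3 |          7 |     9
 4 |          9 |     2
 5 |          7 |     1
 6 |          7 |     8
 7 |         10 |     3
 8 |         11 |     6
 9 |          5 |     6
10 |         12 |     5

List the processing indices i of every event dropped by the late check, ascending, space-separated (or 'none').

i=0 t=2 v=8: → [2,4); WM=0
i=1 t=4 v=1: → [4,6); WM=2
i=2 t=6 v=9: → [6,8); WM=4
i=3 t=7 v=9: → [6,9); WM=5
i=4 t=9 v=2: → [9,11); WM=7
i=5 t=7 v=1: → [6,9); WM=7
i=6 t=7 v=8: → [6,9); WM=7
i=7 t=10 v=3: → [9,12); WM=8
i=8 t=11 v=6: → [9,13); WM=9
i=9 t=5 v=6: DROP (t<9-3); WM=9
i=10 t=12 v=5: → [9,14); WM=10

9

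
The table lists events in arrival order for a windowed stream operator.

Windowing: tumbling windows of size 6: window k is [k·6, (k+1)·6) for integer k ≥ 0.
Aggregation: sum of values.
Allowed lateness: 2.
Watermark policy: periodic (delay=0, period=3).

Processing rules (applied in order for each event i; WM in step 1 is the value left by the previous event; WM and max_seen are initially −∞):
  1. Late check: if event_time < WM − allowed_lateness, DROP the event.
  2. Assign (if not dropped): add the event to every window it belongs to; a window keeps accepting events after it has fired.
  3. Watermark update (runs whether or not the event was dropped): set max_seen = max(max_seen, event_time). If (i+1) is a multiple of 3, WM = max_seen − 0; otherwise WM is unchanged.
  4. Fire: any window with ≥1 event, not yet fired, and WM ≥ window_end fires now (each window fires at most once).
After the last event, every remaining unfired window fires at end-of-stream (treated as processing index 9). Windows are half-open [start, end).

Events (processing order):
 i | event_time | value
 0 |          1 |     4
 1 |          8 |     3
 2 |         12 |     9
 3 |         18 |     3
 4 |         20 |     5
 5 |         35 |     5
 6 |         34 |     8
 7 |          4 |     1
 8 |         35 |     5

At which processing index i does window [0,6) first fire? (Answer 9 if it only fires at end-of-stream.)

2

i=0 t=1 v=4: → [0,6); WM=−∞
i=1 t=8 v=3: → [6,12); WM=−∞
i=2 t=12 v=9: → [12,18); WM=12; [0,6) fires=4 [6,12) fires=3
i=3 t=18 v=3: → [18,24); WM=12
i=4 t=20 v=5: → [18,24); WM=12
i=5 t=35 v=5: → [30,36); WM=35; [12,18) fires=9 [18,24) fires=8
i=6 t=34 v=8: → [30,36); WM=35
i=7 t=4 v=1: DROP (t<35-2); WM=35
i=8 t=35 v=5: → [30,36); WM=35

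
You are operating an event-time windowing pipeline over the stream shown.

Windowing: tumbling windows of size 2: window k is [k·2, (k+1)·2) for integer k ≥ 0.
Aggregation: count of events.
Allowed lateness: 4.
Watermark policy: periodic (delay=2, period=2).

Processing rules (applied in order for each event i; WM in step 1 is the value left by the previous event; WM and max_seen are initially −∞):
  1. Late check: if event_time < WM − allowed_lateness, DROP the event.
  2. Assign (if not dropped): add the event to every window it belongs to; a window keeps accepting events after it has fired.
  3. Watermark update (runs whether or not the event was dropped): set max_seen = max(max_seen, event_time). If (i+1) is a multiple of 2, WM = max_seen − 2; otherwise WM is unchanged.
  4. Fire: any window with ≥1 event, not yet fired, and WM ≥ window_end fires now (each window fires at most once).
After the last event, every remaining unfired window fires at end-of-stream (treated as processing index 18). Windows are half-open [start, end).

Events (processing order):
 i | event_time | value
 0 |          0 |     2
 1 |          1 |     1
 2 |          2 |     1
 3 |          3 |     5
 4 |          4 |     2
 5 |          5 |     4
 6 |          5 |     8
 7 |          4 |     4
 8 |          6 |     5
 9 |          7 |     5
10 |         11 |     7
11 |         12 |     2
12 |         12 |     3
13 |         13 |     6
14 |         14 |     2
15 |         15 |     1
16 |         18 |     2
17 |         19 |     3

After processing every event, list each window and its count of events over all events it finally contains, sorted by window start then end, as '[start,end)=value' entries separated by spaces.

i=0 t=0 v=2: → [0,2); WM=−∞
i=1 t=1 v=1: → [0,2); WM=-1
i=2 t=2 v=1: → [2,4); WM=-1
i=3 t=3 v=5: → [2,4); WM=1
i=4 t=4 v=2: → [4,6); WM=1
i=5 t=5 v=4: → [4,6); WM=3; [0,2) fires=2
i=6 t=5 v=8: → [4,6); WM=3
i=7 t=4 v=4: → [4,6); WM=3
i=8 t=6 v=5: → [6,8); WM=3
i=9 t=7 v=5: → [6,8); WM=5; [2,4) fires=2
i=10 t=11 v=7: → [10,12); WM=5
i=11 t=12 v=2: → [12,14); WM=10; [4,6) fires=4 [6,8) fires=2
i=12 t=12 v=3: → [12,14); WM=10
i=13 t=13 v=6: → [12,14); WM=11
i=14 t=14 v=2: → [14,16); WM=11
i=15 t=15 v=1: → [14,16); WM=13; [10,12) fires=1
i=16 t=18 v=2: → [18,20); WM=13
i=17 t=19 v=3: → [18,20); WM=17; [12,14) fires=3 [14,16) fires=2

[0,2)=2 [2,4)=2 [4,6)=4 [6,8)=2 [10,12)=1 [12,14)=3 [14,16)=2 [18,20)=2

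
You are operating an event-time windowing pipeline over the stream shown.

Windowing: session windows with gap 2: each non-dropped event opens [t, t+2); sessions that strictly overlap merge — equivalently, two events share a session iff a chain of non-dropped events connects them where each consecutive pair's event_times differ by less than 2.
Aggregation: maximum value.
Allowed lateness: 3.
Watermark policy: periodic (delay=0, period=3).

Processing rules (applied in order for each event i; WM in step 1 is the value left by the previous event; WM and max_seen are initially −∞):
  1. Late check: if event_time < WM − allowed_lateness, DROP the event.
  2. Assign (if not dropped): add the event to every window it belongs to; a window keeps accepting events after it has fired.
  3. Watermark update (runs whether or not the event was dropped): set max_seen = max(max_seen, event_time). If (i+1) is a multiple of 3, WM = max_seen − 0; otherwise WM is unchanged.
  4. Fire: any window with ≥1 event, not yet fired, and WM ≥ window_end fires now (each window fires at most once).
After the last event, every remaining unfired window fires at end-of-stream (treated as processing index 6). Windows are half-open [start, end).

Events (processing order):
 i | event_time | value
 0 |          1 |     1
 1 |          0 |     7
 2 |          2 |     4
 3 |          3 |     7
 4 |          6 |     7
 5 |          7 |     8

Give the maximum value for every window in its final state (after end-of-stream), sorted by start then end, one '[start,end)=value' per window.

[0,5)=7 [6,9)=8

i=0 t=1 v=1: → [1,3); WM=−∞
i=1 t=0 v=7: → [0,3); WM=−∞
i=2 t=2 v=4: → [0,4); WM=2
i=3 t=3 v=7: → [0,5); WM=2
i=4 t=6 v=7: → [6,8); WM=2
i=5 t=7 v=8: → [6,9); WM=7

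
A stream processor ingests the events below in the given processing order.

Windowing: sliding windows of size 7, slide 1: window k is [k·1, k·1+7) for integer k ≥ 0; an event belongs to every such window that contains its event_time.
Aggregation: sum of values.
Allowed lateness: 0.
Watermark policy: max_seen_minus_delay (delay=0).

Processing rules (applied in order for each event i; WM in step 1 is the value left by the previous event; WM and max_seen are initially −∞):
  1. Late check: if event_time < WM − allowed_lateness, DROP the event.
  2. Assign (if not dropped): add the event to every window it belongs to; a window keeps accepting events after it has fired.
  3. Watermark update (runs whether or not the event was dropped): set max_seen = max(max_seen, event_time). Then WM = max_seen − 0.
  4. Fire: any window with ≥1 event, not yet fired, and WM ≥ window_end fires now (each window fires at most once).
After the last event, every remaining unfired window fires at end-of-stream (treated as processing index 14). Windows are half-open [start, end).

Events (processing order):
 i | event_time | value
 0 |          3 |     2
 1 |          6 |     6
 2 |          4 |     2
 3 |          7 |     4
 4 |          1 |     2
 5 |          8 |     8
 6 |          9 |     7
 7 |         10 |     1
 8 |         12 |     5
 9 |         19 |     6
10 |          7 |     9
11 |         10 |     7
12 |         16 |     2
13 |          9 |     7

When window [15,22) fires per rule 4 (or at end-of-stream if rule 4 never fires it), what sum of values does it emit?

i=0 t=3 v=2: → [3,10),[2,9),[1,8),[0,7); WM=3
i=1 t=6 v=6: → [6,13),[5,12),[4,11),[3,10),[2,9),[1,8),[0,7); WM=6
i=2 t=4 v=2: DROP (t<6-0); WM=6
i=3 t=7 v=4: → [7,14),[6,13),[5,12),[4,11),[3,10),[2,9),[1,8); WM=7; [0,7) fires=8
i=4 t=1 v=2: DROP (t<7-0); WM=7
i=5 t=8 v=8: → [8,15),[7,14),[6,13),[5,12),[4,11),[3,10),[2,9); WM=8; [1,8) fires=12
i=6 t=9 v=7: → [9,16),[8,15),[7,14),[6,13),[5,12),[4,11),[3,10); WM=9; [2,9) fires=20
i=7 t=10 v=1: → [10,17),[9,16),[8,15),[7,14),[6,13),[5,12),[4,11); WM=10; [3,10) fires=27
i=8 t=12 v=5: → [12,19),[11,18),[10,17),[9,16),[8,15),[7,14),[6,13); WM=12; [4,11) fires=26 [5,12) fires=26
i=9 t=19 v=6: → [19,26),[18,25),[17,24),[16,23),[15,22),[14,21),[13,20); WM=19; [6,13) fires=31 [7,14) fires=25 [8,15) fires=21 [9,16) fires=13 [10,17) fires=6 [11,18) fires=5 [12,19) fires=5
i=10 t=7 v=9: DROP (t<19-0); WM=19
i=11 t=10 v=7: DROP (t<19-0); WM=19
i=12 t=16 v=2: DROP (t<19-0); WM=19
i=13 t=9 v=7: DROP (t<19-0); WM=19

6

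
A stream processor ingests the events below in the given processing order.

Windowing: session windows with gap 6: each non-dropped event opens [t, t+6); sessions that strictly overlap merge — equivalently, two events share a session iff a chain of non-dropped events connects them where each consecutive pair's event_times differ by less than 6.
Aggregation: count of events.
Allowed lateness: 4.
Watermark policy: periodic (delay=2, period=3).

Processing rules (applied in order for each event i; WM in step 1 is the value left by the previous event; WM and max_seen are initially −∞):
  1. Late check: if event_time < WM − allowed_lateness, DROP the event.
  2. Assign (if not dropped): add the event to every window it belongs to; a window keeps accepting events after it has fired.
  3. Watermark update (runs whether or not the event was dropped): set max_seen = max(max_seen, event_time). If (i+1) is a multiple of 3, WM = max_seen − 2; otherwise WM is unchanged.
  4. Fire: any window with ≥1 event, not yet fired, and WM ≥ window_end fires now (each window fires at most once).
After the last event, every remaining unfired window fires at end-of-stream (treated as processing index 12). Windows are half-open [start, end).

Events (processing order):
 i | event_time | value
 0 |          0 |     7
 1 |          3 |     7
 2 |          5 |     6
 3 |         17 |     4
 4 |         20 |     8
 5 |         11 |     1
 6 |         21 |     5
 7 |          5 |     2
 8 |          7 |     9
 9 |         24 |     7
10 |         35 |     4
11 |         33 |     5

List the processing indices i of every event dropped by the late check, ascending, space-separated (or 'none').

i=0 t=0 v=7: → [0,6); WM=−∞
i=1 t=3 v=7: → [0,9); WM=−∞
i=2 t=5 v=6: → [0,11); WM=3
i=3 t=17 v=4: → [17,23); WM=3
i=4 t=20 v=8: → [17,26); WM=3
i=5 t=11 v=1: → [11,17); WM=18
i=6 t=21 v=5: → [17,27); WM=18
i=7 t=5 v=2: DROP (t<18-4); WM=18
i=8 t=7 v=9: DROP (t<18-4); WM=19
i=9 t=24 v=7: → [17,30); WM=19
i=10 t=35 v=4: → [35,41); WM=19
i=11 t=33 v=5: → [33,41); WM=33

7 8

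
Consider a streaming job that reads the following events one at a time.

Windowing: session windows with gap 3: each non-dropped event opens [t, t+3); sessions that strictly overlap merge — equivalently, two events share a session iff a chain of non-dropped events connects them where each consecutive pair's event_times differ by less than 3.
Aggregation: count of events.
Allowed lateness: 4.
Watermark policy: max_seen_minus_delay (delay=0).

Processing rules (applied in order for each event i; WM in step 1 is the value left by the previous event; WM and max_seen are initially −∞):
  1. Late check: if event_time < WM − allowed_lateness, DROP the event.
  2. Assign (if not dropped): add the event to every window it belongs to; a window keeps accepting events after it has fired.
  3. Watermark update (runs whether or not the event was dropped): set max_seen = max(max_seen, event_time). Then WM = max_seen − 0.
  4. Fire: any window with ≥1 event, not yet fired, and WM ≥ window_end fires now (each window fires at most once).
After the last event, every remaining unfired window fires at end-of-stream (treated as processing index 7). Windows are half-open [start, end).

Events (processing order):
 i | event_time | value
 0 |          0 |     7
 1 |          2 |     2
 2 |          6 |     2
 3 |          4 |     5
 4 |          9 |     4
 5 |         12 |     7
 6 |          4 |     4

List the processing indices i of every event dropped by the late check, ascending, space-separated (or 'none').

6

i=0 t=0 v=7: → [0,3); WM=0
i=1 t=2 v=2: → [0,5); WM=2
i=2 t=6 v=2: → [6,9); WM=6
i=3 t=4 v=5: → [0,9); WM=6
i=4 t=9 v=4: → [9,12); WM=9
i=5 t=12 v=7: → [12,15); WM=12
i=6 t=4 v=4: DROP (t<12-4); WM=12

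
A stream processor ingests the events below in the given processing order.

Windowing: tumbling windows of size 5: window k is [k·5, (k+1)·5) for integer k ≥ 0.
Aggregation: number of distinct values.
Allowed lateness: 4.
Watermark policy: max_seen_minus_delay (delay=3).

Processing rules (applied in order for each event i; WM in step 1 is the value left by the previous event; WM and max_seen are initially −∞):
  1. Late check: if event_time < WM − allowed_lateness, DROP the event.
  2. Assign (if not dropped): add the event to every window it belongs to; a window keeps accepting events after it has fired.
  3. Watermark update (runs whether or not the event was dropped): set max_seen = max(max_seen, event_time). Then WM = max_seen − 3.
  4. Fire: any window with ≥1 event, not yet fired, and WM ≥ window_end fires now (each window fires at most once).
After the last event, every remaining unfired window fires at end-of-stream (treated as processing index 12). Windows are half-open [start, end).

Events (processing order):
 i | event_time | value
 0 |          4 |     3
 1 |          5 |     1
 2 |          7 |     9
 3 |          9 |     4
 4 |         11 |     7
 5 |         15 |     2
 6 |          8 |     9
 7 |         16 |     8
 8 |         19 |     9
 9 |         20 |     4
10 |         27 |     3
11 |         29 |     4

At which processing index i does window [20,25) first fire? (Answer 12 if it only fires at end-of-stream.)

i=0 t=4 v=3: → [0,5); WM=1
i=1 t=5 v=1: → [5,10); WM=2
i=2 t=7 v=9: → [5,10); WM=4
i=3 t=9 v=4: → [5,10); WM=6; [0,5) fires=1
i=4 t=11 v=7: → [10,15); WM=8
i=5 t=15 v=2: → [15,20); WM=12; [5,10) fires=3
i=6 t=8 v=9: → [5,10); WM=12
i=7 t=16 v=8: → [15,20); WM=13
i=8 t=19 v=9: → [15,20); WM=16; [10,15) fires=1
i=9 t=20 v=4: → [20,25); WM=17
i=10 t=27 v=3: → [25,30); WM=24; [15,20) fires=3
i=11 t=29 v=4: → [25,30); WM=26; [20,25) fires=1

11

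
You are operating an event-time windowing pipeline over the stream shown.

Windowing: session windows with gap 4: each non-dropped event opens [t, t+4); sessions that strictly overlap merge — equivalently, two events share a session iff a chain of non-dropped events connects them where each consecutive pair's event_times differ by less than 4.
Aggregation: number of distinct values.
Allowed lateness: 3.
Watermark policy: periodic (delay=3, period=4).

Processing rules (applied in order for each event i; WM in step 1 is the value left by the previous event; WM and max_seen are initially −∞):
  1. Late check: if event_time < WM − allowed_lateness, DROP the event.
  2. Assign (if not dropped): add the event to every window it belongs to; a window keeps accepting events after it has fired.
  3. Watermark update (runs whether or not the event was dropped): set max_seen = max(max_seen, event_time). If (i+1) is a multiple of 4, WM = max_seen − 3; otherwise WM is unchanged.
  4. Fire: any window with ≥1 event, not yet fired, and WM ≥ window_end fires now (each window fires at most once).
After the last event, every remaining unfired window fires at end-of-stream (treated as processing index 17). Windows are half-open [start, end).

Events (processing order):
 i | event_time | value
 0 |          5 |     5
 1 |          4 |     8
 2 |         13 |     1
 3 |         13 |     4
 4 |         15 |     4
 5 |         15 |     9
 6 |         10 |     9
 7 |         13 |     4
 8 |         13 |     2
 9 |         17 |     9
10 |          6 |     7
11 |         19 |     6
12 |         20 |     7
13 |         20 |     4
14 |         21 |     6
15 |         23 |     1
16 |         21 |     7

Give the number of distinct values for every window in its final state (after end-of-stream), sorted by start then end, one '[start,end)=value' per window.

[4,9)=2 [10,27)=6

i=0 t=5 v=5: → [5,9); WM=−∞
i=1 t=4 v=8: → [4,9); WM=−∞
i=2 t=13 v=1: → [13,17); WM=−∞
i=3 t=13 v=4: → [13,17); WM=10
i=4 t=15 v=4: → [13,19); WM=10
i=5 t=15 v=9: → [13,19); WM=10
i=6 t=10 v=9: → [10,19); WM=10
i=7 t=13 v=4: → [10,19); WM=12
i=8 t=13 v=2: → [10,19); WM=12
i=9 t=17 v=9: → [10,21); WM=12
i=10 t=6 v=7: DROP (t<12-3); WM=12
i=11 t=19 v=6: → [10,23); WM=16
i=12 t=20 v=7: → [10,24); WM=16
i=13 t=20 v=4: → [10,24); WM=16
i=14 t=21 v=6: → [10,25); WM=16
i=15 t=23 v=1: → [10,27); WM=20
i=16 t=21 v=7: → [10,27); WM=20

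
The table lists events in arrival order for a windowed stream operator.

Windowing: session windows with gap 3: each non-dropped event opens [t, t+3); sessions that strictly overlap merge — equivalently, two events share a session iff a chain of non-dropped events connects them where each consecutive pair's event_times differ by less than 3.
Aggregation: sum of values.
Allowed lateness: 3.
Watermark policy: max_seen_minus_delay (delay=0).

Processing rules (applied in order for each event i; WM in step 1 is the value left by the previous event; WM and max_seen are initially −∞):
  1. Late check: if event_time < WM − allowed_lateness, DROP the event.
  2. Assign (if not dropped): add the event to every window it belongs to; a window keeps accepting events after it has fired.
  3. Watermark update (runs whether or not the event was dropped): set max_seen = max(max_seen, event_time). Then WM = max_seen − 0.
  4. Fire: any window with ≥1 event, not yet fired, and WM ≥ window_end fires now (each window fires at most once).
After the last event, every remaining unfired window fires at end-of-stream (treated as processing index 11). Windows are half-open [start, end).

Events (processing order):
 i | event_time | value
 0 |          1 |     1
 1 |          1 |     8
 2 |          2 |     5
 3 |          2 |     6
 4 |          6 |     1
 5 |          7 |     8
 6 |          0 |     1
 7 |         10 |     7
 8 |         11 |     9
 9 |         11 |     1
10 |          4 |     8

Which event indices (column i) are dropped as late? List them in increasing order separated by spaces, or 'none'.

6 10

i=0 t=1 v=1: → [1,4); WM=1
i=1 t=1 v=8: → [1,4); WM=1
i=2 t=2 v=5: → [1,5); WM=2
i=3 t=2 v=6: → [1,5); WM=2
i=4 t=6 v=1: → [6,9); WM=6
i=5 t=7 v=8: → [6,10); WM=7
i=6 t=0 v=1: DROP (t<7-3); WM=7
i=7 t=10 v=7: → [10,13); WM=10
i=8 t=11 v=9: → [10,14); WM=11
i=9 t=11 v=1: → [10,14); WM=11
i=10 t=4 v=8: DROP (t<11-3); WM=11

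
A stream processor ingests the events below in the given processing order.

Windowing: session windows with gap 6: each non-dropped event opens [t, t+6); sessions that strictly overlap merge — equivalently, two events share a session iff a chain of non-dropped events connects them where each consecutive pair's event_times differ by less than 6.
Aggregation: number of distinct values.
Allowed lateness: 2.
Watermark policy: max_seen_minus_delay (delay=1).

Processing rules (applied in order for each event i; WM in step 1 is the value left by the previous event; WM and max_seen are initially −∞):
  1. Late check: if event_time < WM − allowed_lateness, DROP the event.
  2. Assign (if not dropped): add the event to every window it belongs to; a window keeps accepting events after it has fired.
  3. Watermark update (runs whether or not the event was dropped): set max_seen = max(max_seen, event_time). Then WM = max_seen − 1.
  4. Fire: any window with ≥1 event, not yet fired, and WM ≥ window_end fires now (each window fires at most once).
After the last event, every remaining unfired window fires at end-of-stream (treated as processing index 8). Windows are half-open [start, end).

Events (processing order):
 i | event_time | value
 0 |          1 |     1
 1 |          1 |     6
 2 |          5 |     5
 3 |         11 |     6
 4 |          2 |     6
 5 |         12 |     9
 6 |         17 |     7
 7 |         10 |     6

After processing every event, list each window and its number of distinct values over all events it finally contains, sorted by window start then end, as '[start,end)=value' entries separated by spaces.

[1,11)=3 [11,23)=3

i=0 t=1 v=1: → [1,7); WM=0
i=1 t=1 v=6: → [1,7); WM=0
i=2 t=5 v=5: → [1,11); WM=4
i=3 t=11 v=6: → [11,17); WM=10
i=4 t=2 v=6: DROP (t<10-2); WM=10
i=5 t=12 v=9: → [11,18); WM=11
i=6 t=17 v=7: → [11,23); WM=16
i=7 t=10 v=6: DROP (t<16-2); WM=16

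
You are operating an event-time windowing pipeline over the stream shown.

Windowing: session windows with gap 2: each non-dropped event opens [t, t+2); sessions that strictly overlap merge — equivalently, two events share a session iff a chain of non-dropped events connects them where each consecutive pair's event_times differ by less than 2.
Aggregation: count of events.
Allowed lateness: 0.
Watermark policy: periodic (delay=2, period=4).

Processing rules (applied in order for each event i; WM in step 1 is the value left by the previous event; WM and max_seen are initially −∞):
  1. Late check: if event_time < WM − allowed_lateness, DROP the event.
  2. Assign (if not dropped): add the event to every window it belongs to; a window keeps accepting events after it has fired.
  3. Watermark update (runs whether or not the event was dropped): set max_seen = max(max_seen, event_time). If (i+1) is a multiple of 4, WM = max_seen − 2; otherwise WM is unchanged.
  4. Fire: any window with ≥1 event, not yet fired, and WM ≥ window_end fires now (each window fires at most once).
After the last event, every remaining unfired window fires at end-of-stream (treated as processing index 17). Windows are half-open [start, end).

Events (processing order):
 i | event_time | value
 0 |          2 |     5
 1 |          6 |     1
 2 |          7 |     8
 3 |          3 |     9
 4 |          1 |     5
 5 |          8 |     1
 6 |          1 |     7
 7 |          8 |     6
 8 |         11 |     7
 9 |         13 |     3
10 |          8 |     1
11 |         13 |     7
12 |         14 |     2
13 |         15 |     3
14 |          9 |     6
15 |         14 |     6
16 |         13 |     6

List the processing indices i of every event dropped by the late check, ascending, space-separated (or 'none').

i=0 t=2 v=5: → [2,4); WM=−∞
i=1 t=6 v=1: → [6,8); WM=−∞
i=2 t=7 v=8: → [6,9); WM=−∞
i=3 t=3 v=9: → [2,5); WM=5
i=4 t=1 v=5: DROP (t<5-0); WM=5
i=5 t=8 v=1: → [6,10); WM=5
i=6 t=1 v=7: DROP (t<5-0); WM=5
i=7 t=8 v=6: → [6,10); WM=6
i=8 t=11 v=7: → [11,13); WM=6
i=9 t=13 v=3: → [13,15); WM=6
i=10 t=8 v=1: → [6,10); WM=6
i=11 t=13 v=7: → [13,15); WM=11
i=12 t=14 v=2: → [13,16); WM=11
i=13 t=15 v=3: → [13,17); WM=11
i=14 t=9 v=6: DROP (t<11-0); WM=11
i=15 t=14 v=6: → [13,17); WM=13
i=16 t=13 v=6: → [13,17); WM=13

4 6 14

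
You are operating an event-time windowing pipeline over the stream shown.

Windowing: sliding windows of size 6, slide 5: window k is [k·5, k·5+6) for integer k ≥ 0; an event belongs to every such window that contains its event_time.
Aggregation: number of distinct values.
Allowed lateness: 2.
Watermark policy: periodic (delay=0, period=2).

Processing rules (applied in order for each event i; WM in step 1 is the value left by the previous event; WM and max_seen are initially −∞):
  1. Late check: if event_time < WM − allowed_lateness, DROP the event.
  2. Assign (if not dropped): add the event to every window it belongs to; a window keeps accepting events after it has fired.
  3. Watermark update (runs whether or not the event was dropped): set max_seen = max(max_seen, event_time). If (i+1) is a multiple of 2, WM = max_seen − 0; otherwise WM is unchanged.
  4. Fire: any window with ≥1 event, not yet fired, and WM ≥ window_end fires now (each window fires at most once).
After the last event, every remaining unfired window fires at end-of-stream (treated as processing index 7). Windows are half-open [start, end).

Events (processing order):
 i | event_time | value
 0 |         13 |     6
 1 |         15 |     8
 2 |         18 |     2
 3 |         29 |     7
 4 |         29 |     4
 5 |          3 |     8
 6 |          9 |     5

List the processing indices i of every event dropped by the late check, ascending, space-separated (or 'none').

i=0 t=13 v=6: → [10,16); WM=−∞
i=1 t=15 v=8: → [15,21),[10,16); WM=15
i=2 t=18 v=2: → [15,21); WM=15
i=3 t=29 v=7: → [25,31); WM=29; [10,16) fires=2 [15,21) fires=2
i=4 t=29 v=4: → [25,31); WM=29
i=5 t=3 v=8: DROP (t<29-2); WM=29
i=6 t=9 v=5: DROP (t<29-2); WM=29

5 6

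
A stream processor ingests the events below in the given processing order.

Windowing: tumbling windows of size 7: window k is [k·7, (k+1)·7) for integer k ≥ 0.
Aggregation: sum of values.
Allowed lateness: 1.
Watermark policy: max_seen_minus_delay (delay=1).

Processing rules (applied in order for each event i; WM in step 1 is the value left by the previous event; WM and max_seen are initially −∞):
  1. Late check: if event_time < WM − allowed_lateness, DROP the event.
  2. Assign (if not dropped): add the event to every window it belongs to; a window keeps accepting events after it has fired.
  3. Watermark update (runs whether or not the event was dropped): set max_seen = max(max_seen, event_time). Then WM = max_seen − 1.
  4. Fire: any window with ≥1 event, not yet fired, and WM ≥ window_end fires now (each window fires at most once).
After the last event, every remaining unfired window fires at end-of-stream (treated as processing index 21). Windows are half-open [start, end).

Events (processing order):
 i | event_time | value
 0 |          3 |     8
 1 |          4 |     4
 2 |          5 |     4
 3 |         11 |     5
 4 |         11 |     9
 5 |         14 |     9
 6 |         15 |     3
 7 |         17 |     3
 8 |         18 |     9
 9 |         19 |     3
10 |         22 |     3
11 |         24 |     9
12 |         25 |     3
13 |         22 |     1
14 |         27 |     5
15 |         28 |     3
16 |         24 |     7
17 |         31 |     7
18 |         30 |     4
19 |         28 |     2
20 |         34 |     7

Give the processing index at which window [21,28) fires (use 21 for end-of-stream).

i=0 t=3 v=8: → [0,7); WM=2
i=1 t=4 v=4: → [0,7); WM=3
i=2 t=5 v=4: → [0,7); WM=4
i=3 t=11 v=5: → [7,14); WM=10; [0,7) fires=16
i=4 t=11 v=9: → [7,14); WM=10
i=5 t=14 v=9: → [14,21); WM=13
i=6 t=15 v=3: → [14,21); WM=14; [7,14) fires=14
i=7 t=17 v=3: → [14,21); WM=16
i=8 t=18 v=9: → [14,21); WM=17
i=9 t=19 v=3: → [14,21); WM=18
i=10 t=22 v=3: → [21,28); WM=21; [14,21) fires=27
i=11 t=24 v=9: → [21,28); WM=23
i=12 t=25 v=3: → [21,28); WM=24
i=13 t=22 v=1: DROP (t<24-1); WM=24
i=14 t=27 v=5: → [21,28); WM=26
i=15 t=28 v=3: → [28,35); WM=27
i=16 t=24 v=7: DROP (t<27-1); WM=27
i=17 t=31 v=7: → [28,35); WM=30; [21,28) fires=20
i=18 t=30 v=4: → [28,35); WM=30
i=19 t=28 v=2: DROP (t<30-1); WM=30
i=20 t=34 v=7: → [28,35); WM=33

17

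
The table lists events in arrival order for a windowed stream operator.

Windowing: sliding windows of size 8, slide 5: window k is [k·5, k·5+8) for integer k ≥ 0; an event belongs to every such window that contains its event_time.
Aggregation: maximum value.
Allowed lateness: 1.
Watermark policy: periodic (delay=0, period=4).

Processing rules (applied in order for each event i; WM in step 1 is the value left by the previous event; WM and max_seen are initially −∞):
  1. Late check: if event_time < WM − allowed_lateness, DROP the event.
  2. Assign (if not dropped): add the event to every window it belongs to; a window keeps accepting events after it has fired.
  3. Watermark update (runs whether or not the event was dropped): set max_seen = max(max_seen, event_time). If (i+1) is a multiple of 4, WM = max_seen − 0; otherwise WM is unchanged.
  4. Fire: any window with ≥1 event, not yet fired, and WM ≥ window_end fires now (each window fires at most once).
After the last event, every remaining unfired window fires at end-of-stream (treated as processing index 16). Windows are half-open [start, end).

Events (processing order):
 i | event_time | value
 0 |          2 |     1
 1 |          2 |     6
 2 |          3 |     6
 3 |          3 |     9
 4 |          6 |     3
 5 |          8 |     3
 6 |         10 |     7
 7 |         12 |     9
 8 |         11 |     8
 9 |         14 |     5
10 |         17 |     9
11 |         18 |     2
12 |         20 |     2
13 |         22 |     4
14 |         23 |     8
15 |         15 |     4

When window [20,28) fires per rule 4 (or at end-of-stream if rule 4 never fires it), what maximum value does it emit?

i=0 t=2 v=1: → [0,8); WM=−∞
i=1 t=2 v=6: → [0,8); WM=−∞
i=2 t=3 v=6: → [0,8); WM=−∞
i=3 t=3 v=9: → [0,8); WM=3
i=4 t=6 v=3: → [5,13),[0,8); WM=3
i=5 t=8 v=3: → [5,13); WM=3
i=6 t=10 v=7: → [10,18),[5,13); WM=3
i=7 t=12 v=9: → [10,18),[5,13); WM=12; [0,8) fires=9
i=8 t=11 v=8: → [10,18),[5,13); WM=12
i=9 t=14 v=5: → [10,18); WM=12
i=10 t=17 v=9: → [15,23),[10,18); WM=12
i=11 t=18 v=2: → [15,23); WM=18; [5,13) fires=9 [10,18) fires=9
i=12 t=20 v=2: → [20,28),[15,23); WM=18
i=13 t=22 v=4: → [20,28),[15,23); WM=18
i=14 t=23 v=8: → [20,28); WM=18
i=15 t=15 v=4: DROP (t<18-1); WM=23; [15,23) fires=9

8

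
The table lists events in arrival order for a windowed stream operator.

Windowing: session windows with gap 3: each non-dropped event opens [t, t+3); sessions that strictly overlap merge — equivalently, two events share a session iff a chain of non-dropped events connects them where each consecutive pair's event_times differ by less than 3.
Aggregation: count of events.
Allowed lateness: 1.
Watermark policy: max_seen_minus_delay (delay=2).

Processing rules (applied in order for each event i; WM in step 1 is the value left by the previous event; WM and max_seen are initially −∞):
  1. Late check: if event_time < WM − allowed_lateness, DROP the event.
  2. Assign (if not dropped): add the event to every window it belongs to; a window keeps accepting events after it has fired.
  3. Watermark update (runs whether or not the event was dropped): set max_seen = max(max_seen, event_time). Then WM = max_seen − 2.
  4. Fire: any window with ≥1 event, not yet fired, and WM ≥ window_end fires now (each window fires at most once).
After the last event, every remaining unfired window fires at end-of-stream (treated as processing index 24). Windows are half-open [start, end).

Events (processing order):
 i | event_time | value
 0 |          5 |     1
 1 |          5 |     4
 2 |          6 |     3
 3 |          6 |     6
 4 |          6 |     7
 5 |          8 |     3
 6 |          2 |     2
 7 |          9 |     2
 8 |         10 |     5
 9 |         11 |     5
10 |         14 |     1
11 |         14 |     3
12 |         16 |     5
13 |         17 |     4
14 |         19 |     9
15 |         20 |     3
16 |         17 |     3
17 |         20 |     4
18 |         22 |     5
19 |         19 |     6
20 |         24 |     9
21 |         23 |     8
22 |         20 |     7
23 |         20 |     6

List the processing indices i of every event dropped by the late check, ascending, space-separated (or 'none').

i=0 t=5 v=1: → [5,8); WM=3
i=1 t=5 v=4: → [5,8); WM=3
i=2 t=6 v=3: → [5,9); WM=4
i=3 t=6 v=6: → [5,9); WM=4
i=4 t=6 v=7: → [5,9); WM=4
i=5 t=8 v=3: → [5,11); WM=6
i=6 t=2 v=2: DROP (t<6-1); WM=6
i=7 t=9 v=2: → [5,12); WM=7
i=8 t=10 v=5: → [5,13); WM=8
i=9 t=11 v=5: → [5,14); WM=9
i=10 t=14 v=1: → [14,17); WM=12
i=11 t=14 v=3: → [14,17); WM=12
i=12 t=16 v=5: → [14,19); WM=14
i=13 t=17 v=4: → [14,20); WM=15
i=14 t=19 v=9: → [14,22); WM=17
i=15 t=20 v=3: → [14,23); WM=18
i=16 t=17 v=3: → [14,23); WM=18
i=17 t=20 v=4: → [14,23); WM=18
i=18 t=22 v=5: → [14,25); WM=20
i=19 t=19 v=6: → [14,25); WM=20
i=20 t=24 v=9: → [14,27); WM=22
i=21 t=23 v=8: → [14,27); WM=22
i=22 t=20 v=7: DROP (t<22-1); WM=22
i=23 t=20 v=6: DROP (t<22-1); WM=22

6 22 23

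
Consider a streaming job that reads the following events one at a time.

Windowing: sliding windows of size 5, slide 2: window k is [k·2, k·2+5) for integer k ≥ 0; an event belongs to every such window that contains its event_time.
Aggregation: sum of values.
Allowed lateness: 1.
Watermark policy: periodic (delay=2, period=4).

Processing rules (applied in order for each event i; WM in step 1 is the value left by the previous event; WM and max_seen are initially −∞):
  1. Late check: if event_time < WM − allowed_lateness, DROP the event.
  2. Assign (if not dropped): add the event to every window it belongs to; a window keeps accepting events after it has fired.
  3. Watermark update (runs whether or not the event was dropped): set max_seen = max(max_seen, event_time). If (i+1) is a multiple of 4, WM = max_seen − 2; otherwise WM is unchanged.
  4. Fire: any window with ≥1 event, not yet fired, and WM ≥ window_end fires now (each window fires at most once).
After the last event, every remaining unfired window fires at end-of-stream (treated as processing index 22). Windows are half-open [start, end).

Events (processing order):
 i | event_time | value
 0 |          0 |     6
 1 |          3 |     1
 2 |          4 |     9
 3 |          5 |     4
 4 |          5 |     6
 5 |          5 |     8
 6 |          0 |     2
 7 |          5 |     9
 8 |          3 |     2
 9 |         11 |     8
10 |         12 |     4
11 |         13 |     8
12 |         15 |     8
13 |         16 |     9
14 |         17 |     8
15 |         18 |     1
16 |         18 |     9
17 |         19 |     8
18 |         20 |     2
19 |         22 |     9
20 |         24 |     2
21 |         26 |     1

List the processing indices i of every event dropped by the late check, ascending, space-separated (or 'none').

i=0 t=0 v=6: → [0,5); WM=−∞
i=1 t=3 v=1: → [2,7),[0,5); WM=−∞
i=2 t=4 v=9: → [4,9),[2,7),[0,5); WM=−∞
i=3 t=5 v=4: → [4,9),[2,7); WM=3
i=4 t=5 v=6: → [4,9),[2,7); WM=3
i=5 t=5 v=8: → [4,9),[2,7); WM=3
i=6 t=0 v=2: DROP (t<3-1); WM=3
i=7 t=5 v=9: → [4,9),[2,7); WM=3
i=8 t=3 v=2: → [2,7),[0,5); WM=3
i=9 t=11 v=8: → [10,15),[8,13); WM=3
i=10 t=12 v=4: → [12,17),[10,15),[8,13); WM=3
i=11 t=13 v=8: → [12,17),[10,15); WM=11; [0,5) fires=18 [2,7) fires=39 [4,9) fires=36
i=12 t=15 v=8: → [14,19),[12,17); WM=11
i=13 t=16 v=9: → [16,21),[14,19),[12,17); WM=11
i=14 t=17 v=8: → [16,21),[14,19); WM=11
i=15 t=18 v=1: → [18,23),[16,21),[14,19); WM=16; [8,13) fires=12 [10,15) fires=20
i=16 t=18 v=9: → [18,23),[16,21),[14,19); WM=16
i=17 t=19 v=8: → [18,23),[16,21); WM=16
i=18 t=20 v=2: → [20,25),[18,23),[16,21); WM=16
i=19 t=22 v=9: → [22,27),[20,25),[18,23); WM=20; [12,17) fires=29 [14,19) fires=35
i=20 t=24 v=2: → [24,29),[22,27),[20,25); WM=20
i=21 t=26 v=1: → [26,31),[24,29),[22,27); WM=20

6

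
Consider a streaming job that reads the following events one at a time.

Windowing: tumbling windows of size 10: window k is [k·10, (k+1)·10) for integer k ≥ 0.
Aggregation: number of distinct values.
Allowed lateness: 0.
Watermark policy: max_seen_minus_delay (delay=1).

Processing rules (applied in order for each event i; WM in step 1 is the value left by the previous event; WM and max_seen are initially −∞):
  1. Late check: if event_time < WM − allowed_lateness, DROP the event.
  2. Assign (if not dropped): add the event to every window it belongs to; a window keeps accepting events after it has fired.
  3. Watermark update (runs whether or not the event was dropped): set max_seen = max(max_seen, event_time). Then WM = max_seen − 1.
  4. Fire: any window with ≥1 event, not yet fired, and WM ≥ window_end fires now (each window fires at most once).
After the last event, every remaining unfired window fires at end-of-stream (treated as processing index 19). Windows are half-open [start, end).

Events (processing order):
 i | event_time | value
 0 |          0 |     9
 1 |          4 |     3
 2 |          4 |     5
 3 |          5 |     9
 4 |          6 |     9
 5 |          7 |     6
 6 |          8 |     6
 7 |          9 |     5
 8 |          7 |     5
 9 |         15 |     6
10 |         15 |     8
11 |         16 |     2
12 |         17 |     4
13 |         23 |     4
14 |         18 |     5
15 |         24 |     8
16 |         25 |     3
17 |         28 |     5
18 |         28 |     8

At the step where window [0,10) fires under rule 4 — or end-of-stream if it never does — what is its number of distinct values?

4

i=0 t=0 v=9: → [0,10); WM=-1
i=1 t=4 v=3: → [0,10); WM=3
i=2 t=4 v=5: → [0,10); WM=3
i=3 t=5 v=9: → [0,10); WM=4
i=4 t=6 v=9: → [0,10); WM=5
i=5 t=7 v=6: → [0,10); WM=6
i=6 t=8 v=6: → [0,10); WM=7
i=7 t=9 v=5: → [0,10); WM=8
i=8 t=7 v=5: DROP (t<8-0); WM=8
i=9 t=15 v=6: → [10,20); WM=14; [0,10) fires=4
i=10 t=15 v=8: → [10,20); WM=14
i=11 t=16 v=2: → [10,20); WM=15
i=12 t=17 v=4: → [10,20); WM=16
i=13 t=23 v=4: → [20,30); WM=22; [10,20) fires=4
i=14 t=18 v=5: DROP (t<22-0); WM=22
i=15 t=24 v=8: → [20,30); WM=23
i=16 t=25 v=3: → [20,30); WM=24
i=17 t=28 v=5: → [20,30); WM=27
i=18 t=28 v=8: → [20,30); WM=27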